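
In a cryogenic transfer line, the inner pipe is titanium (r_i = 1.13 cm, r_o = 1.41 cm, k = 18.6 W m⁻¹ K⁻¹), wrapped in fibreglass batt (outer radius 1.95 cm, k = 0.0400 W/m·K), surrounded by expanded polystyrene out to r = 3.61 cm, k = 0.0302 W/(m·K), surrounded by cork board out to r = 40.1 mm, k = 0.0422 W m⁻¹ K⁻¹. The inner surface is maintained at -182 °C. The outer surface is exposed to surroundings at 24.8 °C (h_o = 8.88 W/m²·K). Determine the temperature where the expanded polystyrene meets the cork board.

Series thermal resistances, inner to outer:
  R'_titanium = ln(0.0141/0.0113)/(2πk) = 0.2214/(2π·18.6) = 0.001894 m·K/W
  R'_fibreglass batt = ln(0.0195/0.0141)/(2πk) = 0.3242/(2π·0.0400) = 1.290 m·K/W
  R'_expanded polystyrene = ln(0.0361/0.0195)/(2πk) = 0.6159/(2π·0.0302) = 3.246 m·K/W
  R'_cork board = ln(0.0401/0.0361)/(2πk) = 0.1051/(2π·0.0422) = 0.3963 m·K/W
  R'_conv,out = 1/(2πr h) = 1/(2π·0.0401·8.88) = 0.4470 m·K/W
ΣR = 0.001894 + 1.290 + 3.246 + 0.3963 + 0.4470 = 5.381 m·K/W
Q' = ΔT/ΣR = (-182 °C − 24.8 °C)/5.381 = -38.43 W/m
From the inner boundary to the expanded polystyrene/cork board interface, ΣR_partial = 4.538 m·K/W.
T_interface = T_in − Q'·ΣR_partial = -182 °C − (-38.43)(4.538) = -7.6 °C

T = -7.6 °C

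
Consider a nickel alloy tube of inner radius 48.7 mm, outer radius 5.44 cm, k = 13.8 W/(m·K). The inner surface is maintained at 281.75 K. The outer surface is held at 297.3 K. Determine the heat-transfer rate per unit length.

Q' = 12.2 kW/m

Q' = 2πk·ΔT/ln(r₂/r₁) = 2π × 13.8 × 15.55 / ln(0.0544/0.0487) = 12200 W/m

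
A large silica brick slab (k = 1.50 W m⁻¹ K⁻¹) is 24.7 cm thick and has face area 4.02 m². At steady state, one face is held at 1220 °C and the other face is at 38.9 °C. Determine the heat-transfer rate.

Q = kA·ΔT/L = 1.50 × 4.02 × |1220 °C − 38.9 °C| / 0.247 = 28800 W

Q = 28.8 kW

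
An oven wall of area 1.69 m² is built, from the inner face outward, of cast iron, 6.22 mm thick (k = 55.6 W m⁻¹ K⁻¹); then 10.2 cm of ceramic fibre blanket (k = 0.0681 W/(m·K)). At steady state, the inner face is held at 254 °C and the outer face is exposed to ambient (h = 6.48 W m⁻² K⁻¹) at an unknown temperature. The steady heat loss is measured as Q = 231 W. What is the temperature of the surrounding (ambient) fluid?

Sum the resistances:
  R_cast iron = L/(kA) = 0.00622/(55.6·1.69) = 6.620×10^-5 K/W
  R_ceramic fibre blanket = L/(kA) = 0.102/(0.0681·1.69) = 0.8863 K/W
  R_conv,out = 1/(hA) = 1/(6.48·1.69) = 0.09131 K/W
ΣR = 0.9777 K/W
ΔT = Q·ΣR = 231 × 0.9777 = 225.8 K
Heat flows outward, so T_out = T_in − ΔT = 254 − 225.8 = 28.2 °C

T_out = 28.2 °C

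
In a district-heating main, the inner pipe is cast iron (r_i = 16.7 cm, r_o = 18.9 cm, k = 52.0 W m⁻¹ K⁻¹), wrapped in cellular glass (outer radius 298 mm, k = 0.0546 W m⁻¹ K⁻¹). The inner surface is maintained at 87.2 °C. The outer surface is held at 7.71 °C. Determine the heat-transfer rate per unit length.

Q' = 59.9 W/m

Treat each layer as a resistance in series:
  R'_cast iron = ln(0.189/0.167)/(2πk) = 0.1238/(2π·52.0) = 3.788×10^-4 m·K/W
  R'_cellular glass = ln(0.298/0.189)/(2πk) = 0.4553/(2π·0.0546) = 1.327 m·K/W
ΣR = 3.788×10^-4 + 1.327 = 1.327 m·K/W
Q' = ΔT/ΣR = (87.2 °C − 7.71 °C)/1.327 = 59.9 W/m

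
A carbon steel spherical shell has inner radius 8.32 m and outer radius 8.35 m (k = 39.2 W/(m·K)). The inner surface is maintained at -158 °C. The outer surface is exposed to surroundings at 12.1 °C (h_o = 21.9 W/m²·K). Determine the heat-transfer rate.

Series thermal resistances, inner to outer:
  R_carbon steel = (1/8.32 − 1/8.35)/(4πk) = 4.318×10^-4/(4π·39.2) = 8.766×10^-7 K/W
  R_conv,out = 1/(4πr²h) = 1/(4π·8.35²·21.9) = 5.212×10^-5 K/W
ΣR = 8.766×10^-7 + 5.212×10^-5 = 5.300×10^-5 K/W
Q = ΔT/ΣR = (-158 °C − 12.1 °C)/5.300×10^-5 = -3.21×10^6 W
(Negative Q ⇒ heat flows inward; heat gain = 3.21×10^6 W.)

Q = 3.21×10^6 W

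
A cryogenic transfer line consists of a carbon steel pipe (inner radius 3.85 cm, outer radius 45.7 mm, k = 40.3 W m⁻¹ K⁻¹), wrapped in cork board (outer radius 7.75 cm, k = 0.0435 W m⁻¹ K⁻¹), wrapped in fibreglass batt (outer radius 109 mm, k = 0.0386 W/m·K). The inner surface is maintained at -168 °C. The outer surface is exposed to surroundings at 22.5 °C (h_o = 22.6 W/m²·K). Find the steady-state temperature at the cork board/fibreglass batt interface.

T = -59.8 °C

Resistance network (inner→outer):
  R'_carbon steel = ln(0.0457/0.0385)/(2πk) = 0.1714/(2π·40.3) = 6.771×10^-4 m·K/W
  R'_cork board = ln(0.0775/0.0457)/(2πk) = 0.5282/(2π·0.0435) = 1.932 m·K/W
  R'_fibreglass batt = ln(0.109/0.0775)/(2πk) = 0.3411/(2π·0.0386) = 1.406 m·K/W
  R'_conv,out = 1/(2πr h) = 1/(2π·0.109·22.6) = 0.06461 m·K/W
ΣR = 6.771×10^-4 + 1.932 + 1.406 + 0.06461 = 3.403 m·K/W
Q' = ΔT/ΣR = (-168 °C − 22.5 °C)/3.403 = -55.98 W/m
From the inner boundary to the cork board/fibreglass batt interface, ΣR_partial = 1.933 m·K/W.
T_interface = T_in − Q'·ΣR_partial = -168 °C − (-55.98)(1.933) = -59.8 °C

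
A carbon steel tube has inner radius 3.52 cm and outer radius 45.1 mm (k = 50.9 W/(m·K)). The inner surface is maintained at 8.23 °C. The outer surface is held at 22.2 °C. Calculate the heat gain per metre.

Q' = 2πk·ΔT/ln(r₂/r₁) = 2π × 50.9 × 13.97 / ln(0.0451/0.0352) = 18000 W/m

Q' = 18.0 kW/m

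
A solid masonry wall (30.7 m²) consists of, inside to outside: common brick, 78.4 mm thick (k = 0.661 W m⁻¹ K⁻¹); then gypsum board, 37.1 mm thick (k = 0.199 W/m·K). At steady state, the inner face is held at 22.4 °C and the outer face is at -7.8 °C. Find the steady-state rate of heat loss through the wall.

Q = 3.04 kW

Resistance network (inner→outer):
  R_common brick = L/(kA) = 0.0784/(0.661·30.7) = 0.003863 K/W
  R_gypsum board = L/(kA) = 0.0371/(0.199·30.7) = 0.006073 K/W
ΣR = 0.003863 + 0.006073 = 0.009936 K/W
Q = ΔT/ΣR = (22.4 °C − -7.8 °C)/0.009936 = 3040 W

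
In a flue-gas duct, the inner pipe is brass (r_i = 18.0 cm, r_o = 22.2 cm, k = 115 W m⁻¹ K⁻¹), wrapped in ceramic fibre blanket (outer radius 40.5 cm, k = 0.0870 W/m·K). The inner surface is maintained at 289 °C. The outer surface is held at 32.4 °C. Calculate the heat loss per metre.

Q' = 233 W/m

Treat each layer as a resistance in series:
  R'_brass = ln(0.222/0.180)/(2πk) = 0.2097/(2π·115) = 2.902×10^-4 m·K/W
  R'_ceramic fibre blanket = ln(0.405/0.222)/(2πk) = 0.6012/(2π·0.0870) = 1.100 m·K/W
ΣR = 2.902×10^-4 + 1.100 = 1.100 m·K/W
Q' = ΔT/ΣR = (289 °C − 32.4 °C)/1.100 = 233 W/m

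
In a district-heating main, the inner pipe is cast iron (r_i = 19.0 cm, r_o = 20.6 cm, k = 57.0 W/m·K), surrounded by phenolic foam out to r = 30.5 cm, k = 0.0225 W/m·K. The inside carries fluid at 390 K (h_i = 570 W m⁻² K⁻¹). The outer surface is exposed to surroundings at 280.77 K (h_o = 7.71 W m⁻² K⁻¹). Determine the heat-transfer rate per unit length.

Q' = 38.4 W/m

Resistance network (inner→outer):
  R'_conv,in = 1/(2πr h) = 1/(2π·0.190·570) = 0.001470 m·K/W
  R'_cast iron = ln(0.206/0.190)/(2πk) = 0.08085/(2π·57.0) = 2.258×10^-4 m·K/W
  R'_phenolic foam = ln(0.305/0.206)/(2πk) = 0.3924/(2π·0.0225) = 2.776 m·K/W
  R'_conv,out = 1/(2πr h) = 1/(2π·0.305·7.71) = 0.06768 m·K/W
ΣR = 0.001470 + 2.258×10^-4 + 2.776 + 0.06768 = 2.845 m·K/W
Q' = ΔT/ΣR = (390 K − 280.77 K)/2.845 = 38.4 W/m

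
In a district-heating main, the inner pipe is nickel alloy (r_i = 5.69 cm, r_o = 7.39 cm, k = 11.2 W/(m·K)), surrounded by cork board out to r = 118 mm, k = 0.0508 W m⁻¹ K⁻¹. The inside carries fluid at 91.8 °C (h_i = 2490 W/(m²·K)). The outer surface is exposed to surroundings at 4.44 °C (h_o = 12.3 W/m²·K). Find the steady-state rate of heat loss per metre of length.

Series thermal resistances, inner to outer:
  R'_conv,in = 1/(2πr h) = 1/(2π·0.0569·2490) = 0.001123 m·K/W
  R'_nickel alloy = ln(0.0739/0.0569)/(2πk) = 0.2614/(2π·11.2) = 0.003715 m·K/W
  R'_cork board = ln(0.118/0.0739)/(2πk) = 0.4680/(2π·0.0508) = 1.466 m·K/W
  R'_conv,out = 1/(2πr h) = 1/(2π·0.118·12.3) = 0.1097 m·K/W
ΣR = 0.001123 + 0.003715 + 1.466 + 0.1097 = 1.581 m·K/W
Q' = ΔT/ΣR = (91.8 °C − 4.44 °C)/1.581 = 55.3 W/m

Q' = 55.3 W/m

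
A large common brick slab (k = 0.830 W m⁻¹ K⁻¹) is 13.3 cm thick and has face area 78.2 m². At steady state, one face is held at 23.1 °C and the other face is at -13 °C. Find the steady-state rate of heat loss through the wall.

Q = 17.6 kW

Q = kA·ΔT/L = 0.830 × 78.2 × |23.1 °C − -13 °C| / 0.133 = 17600 W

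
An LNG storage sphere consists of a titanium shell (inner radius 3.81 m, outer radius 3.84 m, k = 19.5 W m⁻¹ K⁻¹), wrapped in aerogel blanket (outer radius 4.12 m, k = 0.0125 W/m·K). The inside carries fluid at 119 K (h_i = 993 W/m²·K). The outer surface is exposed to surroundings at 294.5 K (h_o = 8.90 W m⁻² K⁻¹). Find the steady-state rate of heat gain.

Resistance network (inner→outer):
  R_conv,in = 1/(4πr²h) = 1/(4π·3.81²·993) = 5.521×10^-6 K/W
  R_titanium = (1/3.81 − 1/3.84)/(4πk) = 0.002051/(4π·19.5) = 8.368×10^-6 K/W
  R_aerogel blanket = (1/3.84 − 1/4.12)/(4πk) = 0.01770/(4π·0.0125) = 0.1127 K/W
  R_conv,out = 1/(4πr²h) = 1/(4π·4.12²·8.90) = 5.268×10^-4 K/W
ΣR = 5.521×10^-6 + 8.368×10^-6 + 0.1127 + 5.268×10^-4 = 0.1132 K/W
Q = ΔT/ΣR = (119 K − 294.5 K)/0.1132 = -1550 W
(Negative Q ⇒ heat flows inward; heat gain = 1550 W.)

Q = 1550 W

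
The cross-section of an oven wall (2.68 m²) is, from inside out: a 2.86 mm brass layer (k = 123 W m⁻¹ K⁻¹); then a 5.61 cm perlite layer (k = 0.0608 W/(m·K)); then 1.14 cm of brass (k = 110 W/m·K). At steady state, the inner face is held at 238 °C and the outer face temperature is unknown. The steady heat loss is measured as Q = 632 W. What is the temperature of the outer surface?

Series resistances:
  R_brass = L/(kA) = 0.00286/(123·2.68) = 8.676×10^-6 K/W
  R_perlite = L/(kA) = 0.0561/(0.0608·2.68) = 0.3443 K/W
  R_brass = L/(kA) = 0.0114/(110·2.68) = 3.867×10^-5 K/W
ΣR = 0.3443 K/W
ΔT = Q·ΣR = 632 × 0.3443 = 217.6 K
Heat flows outward, so T_out = T_in − ΔT = 238 − 217.6 = 20.4 °C

T_out = 20.4 °C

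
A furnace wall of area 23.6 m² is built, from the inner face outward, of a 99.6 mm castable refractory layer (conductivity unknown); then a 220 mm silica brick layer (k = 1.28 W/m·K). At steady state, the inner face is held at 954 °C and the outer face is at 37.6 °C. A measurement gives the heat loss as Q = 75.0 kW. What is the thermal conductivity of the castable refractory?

ΣR = ΔT/Q = |954 − 37.6|/75000 = 0.01222 K/W
Known resistances:
  R_silica brick = L/(kA) = 0.220/(1.28·23.6) = 0.007283 K/W
R_castable refractory = ΣR − ΣR_known = 0.01222 − 0.007283 = 0.004937 K/W
L/(kA) = 0.004937 ⇒ k = 0.0996/(0.004937·23.6) = 0.855 W/m·K

k = 0.855 W/m·K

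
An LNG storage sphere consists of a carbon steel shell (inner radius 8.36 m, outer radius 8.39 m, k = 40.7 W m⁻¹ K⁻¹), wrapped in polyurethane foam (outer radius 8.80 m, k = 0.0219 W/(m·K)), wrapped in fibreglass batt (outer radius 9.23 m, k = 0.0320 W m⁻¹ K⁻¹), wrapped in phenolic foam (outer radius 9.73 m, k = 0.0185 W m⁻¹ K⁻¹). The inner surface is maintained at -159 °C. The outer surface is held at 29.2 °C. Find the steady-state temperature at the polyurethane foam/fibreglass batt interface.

T = -92.7 °C

Treat each layer as a resistance in series:
  R_carbon steel = (1/8.36 − 1/8.39)/(4πk) = 4.277×10^-4/(4π·40.7) = 8.363×10^-7 K/W
  R_polyurethane foam = (1/8.39 − 1/8.80)/(4πk) = 0.005553/(4π·0.0219) = 0.02018 K/W
  R_fibreglass batt = (1/8.80 − 1/9.23)/(4πk) = 0.005294/(4π·0.0320) = 0.01317 K/W
  R_phenolic foam = (1/9.23 − 1/9.73)/(4πk) = 0.005567/(4π·0.0185) = 0.02395 K/W
ΣR = 8.363×10^-7 + 0.02018 + 0.01317 + 0.02395 = 0.05730 K/W
Q = ΔT/ΣR = (-159 °C − 29.2 °C)/0.05730 = -3284 W
From the inner boundary to the polyurethane foam/fibreglass batt interface, ΣR_partial = 0.02018 K/W.
T_interface = T_in − Q·ΣR_partial = -159 °C − (-3284)(0.02018) = -92.7 °C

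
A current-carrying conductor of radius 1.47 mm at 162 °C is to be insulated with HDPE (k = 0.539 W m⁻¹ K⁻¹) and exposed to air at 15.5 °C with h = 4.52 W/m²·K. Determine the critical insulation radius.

For a cylinder, r_cr = k_ins/h = 0.539/4.52 = 0.119 m = 11.9 cm

r_cr = 11.9 cm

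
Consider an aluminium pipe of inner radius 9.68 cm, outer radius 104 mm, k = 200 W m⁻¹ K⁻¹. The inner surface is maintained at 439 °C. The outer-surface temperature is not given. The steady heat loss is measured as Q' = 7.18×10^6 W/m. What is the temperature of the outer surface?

T_out = 29.1 °C

Sum the resistances:
  R'_aluminium = ln(0.104/0.0968)/(2πk) = 0.07174/(2π·200) = 5.709×10^-5 m·K/W
ΣR = 5.709×10^-5 m·K/W
ΔT = Q'·ΣR = 7.18×10^6 × 5.709×10^-5 = 409.9 K
Heat flows outward, so T_out = T_in − ΔT = 439 − 409.9 = 29.1 °C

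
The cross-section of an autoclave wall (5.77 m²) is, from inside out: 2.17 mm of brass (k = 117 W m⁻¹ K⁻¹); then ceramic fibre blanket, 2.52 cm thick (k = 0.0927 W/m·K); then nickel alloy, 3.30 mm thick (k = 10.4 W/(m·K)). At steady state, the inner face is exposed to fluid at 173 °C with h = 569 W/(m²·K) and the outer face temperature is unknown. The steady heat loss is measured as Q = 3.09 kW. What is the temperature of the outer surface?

T_out = 26.3 °C

Sum the resistances:
  R_conv,in = 1/(hA) = 1/(569·5.77) = 3.046×10^-4 K/W
  R_brass = L/(kA) = 0.00217/(117·5.77) = 3.214×10^-6 K/W
  R_ceramic fibre blanket = L/(kA) = 0.0252/(0.0927·5.77) = 0.04711 K/W
  R_nickel alloy = L/(kA) = 0.00330/(10.4·5.77) = 5.499×10^-5 K/W
ΣR = 0.04748 K/W
ΔT = Q·ΣR = 3090 × 0.04748 = 146.7 K
Heat flows outward, so T_out = T_in − ΔT = 173 − 146.7 = 26.3 °C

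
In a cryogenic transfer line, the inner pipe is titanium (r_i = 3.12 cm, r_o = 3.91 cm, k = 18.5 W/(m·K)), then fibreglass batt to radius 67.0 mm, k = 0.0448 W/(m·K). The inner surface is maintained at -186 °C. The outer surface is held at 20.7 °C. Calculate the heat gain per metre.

Q' = 108 W/m

Resistance network (inner→outer):
  R'_titanium = ln(0.0391/0.0312)/(2πk) = 0.2257/(2π·18.5) = 0.001942 m·K/W
  R'_fibreglass batt = ln(0.0670/0.0391)/(2πk) = 0.5386/(2π·0.0448) = 1.913 m·K/W
ΣR = 0.001942 + 1.913 = 1.915 m·K/W
Q' = ΔT/ΣR = (-186 °C − 20.7 °C)/1.915 = -108 W/m
(Negative Q' ⇒ heat flows inward; heat gain = 108 W/m.)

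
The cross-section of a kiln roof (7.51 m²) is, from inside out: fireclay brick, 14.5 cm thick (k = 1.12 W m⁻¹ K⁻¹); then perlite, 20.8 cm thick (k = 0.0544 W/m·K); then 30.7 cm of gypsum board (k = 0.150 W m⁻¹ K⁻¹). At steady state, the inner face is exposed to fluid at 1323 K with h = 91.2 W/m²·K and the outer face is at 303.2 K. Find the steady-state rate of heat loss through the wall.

Resistance network (inner→outer):
  R_conv,in = 1/(hA) = 1/(91.2·7.51) = 0.001460 K/W
  R_fireclay brick = L/(kA) = 0.145/(1.12·7.51) = 0.01724 K/W
  R_perlite = L/(kA) = 0.208/(0.0544·7.51) = 0.5091 K/W
  R_gypsum board = L/(kA) = 0.307/(0.150·7.51) = 0.2725 K/W
ΣR = 0.001460 + 0.01724 + 0.5091 + 0.2725 = 0.8003 K/W
Q = ΔT/ΣR = (1323 K − 303.2 K)/0.8003 = 1270 W

Q = 1270 W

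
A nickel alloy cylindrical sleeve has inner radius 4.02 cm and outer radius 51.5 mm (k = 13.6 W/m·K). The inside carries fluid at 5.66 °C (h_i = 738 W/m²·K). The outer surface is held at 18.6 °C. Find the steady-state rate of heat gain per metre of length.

Resistance network (inner→outer):
  R'_conv,in = 1/(2πr h) = 1/(2π·0.0402·738) = 0.005365 m·K/W
  R'_nickel alloy = ln(0.0515/0.0402)/(2πk) = 0.2477/(2π·13.6) = 0.002899 m·K/W
ΣR = 0.005365 + 0.002899 = 0.008264 m·K/W
Q' = ΔT/ΣR = (5.66 °C − 18.6 °C)/0.008264 = -1570 W/m
(Negative Q' ⇒ heat flows inward; heat gain = 1570 W/m.)

Q' = 1570 W/m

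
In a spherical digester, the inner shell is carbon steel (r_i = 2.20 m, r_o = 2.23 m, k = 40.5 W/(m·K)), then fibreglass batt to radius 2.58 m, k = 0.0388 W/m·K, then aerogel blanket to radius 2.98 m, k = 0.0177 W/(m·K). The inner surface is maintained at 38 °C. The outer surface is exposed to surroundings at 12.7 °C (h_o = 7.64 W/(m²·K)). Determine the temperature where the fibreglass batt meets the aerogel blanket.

Treat each layer as a resistance in series:
  R_carbon steel = (1/2.20 − 1/2.23)/(4πk) = 0.006115/(4π·40.5) = 1.202×10^-5 K/W
  R_fibreglass batt = (1/2.23 − 1/2.58)/(4πk) = 0.06083/(4π·0.0388) = 0.1248 K/W
  R_aerogel blanket = (1/2.58 − 1/2.98)/(4πk) = 0.05203/(4π·0.0177) = 0.2339 K/W
  R_conv,out = 1/(4πr²h) = 1/(4π·2.98²·7.64) = 0.001173 K/W
ΣR = 1.202×10^-5 + 0.1248 + 0.2339 + 0.001173 = 0.3599 K/W
Q = ΔT/ΣR = (38 °C − 12.7 °C)/0.3599 = 70.30 W
From the inner boundary to the fibreglass batt/aerogel blanket interface, ΣR_partial = 0.1248 K/W.
T_interface = T_in − Q·ΣR_partial = 38 °C − (70.30)(0.1248) = 29.2 °C

T = 29.2 °C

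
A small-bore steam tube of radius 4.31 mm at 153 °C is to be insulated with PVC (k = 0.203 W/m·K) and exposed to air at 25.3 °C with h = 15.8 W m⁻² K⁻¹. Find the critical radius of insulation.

r_cr = 1.28 cm

For a cylinder, r_cr = k_ins/h = 0.203/15.8 = 0.0128 m = 1.28 cm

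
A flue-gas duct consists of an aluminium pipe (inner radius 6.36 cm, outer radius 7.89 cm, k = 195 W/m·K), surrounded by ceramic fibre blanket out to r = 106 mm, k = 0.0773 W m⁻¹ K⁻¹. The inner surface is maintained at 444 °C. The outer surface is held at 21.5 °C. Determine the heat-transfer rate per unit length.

Series thermal resistances, inner to outer:
  R'_aluminium = ln(0.0789/0.0636)/(2πk) = 0.2156/(2π·195) = 1.759×10^-4 m·K/W
  R'_ceramic fibre blanket = ln(0.106/0.0789)/(2πk) = 0.2953/(2π·0.0773) = 0.6079 m·K/W
ΣR = 1.759×10^-4 + 0.6079 = 0.6081 m·K/W
Q' = ΔT/ΣR = (444 °C − 21.5 °C)/0.6081 = 695 W/m

Q' = 695 W/m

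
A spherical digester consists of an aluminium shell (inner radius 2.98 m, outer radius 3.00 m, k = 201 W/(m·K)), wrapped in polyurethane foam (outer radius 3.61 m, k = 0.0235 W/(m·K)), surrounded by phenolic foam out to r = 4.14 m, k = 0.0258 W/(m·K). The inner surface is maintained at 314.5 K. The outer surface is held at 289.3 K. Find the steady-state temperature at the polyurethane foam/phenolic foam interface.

T = 298.5 K

Series thermal resistances, inner to outer:
  R_aluminium = (1/2.98 − 1/3.00)/(4πk) = 0.002237/(4π·201) = 8.857×10^-7 K/W
  R_polyurethane foam = (1/3.00 − 1/3.61)/(4πk) = 0.05633/(4π·0.0235) = 0.1907 K/W
  R_phenolic foam = (1/3.61 − 1/4.14)/(4πk) = 0.03546/(4π·0.0258) = 0.1094 K/W
ΣR = 8.857×10^-7 + 0.1907 + 0.1094 = 0.3001 K/W
Q = ΔT/ΣR = (314.5 K − 289.3 K)/0.3001 = 83.97 W
From the inner boundary to the polyurethane foam/phenolic foam interface, ΣR_partial = 0.1907 K/W.
T_interface = T_in − Q·ΣR_partial = 314.5 K − (83.97)(0.1907) = 298.5 K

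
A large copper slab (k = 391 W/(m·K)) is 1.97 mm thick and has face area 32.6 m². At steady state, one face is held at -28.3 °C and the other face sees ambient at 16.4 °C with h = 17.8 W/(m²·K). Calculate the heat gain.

Resistance network (inner→outer):
  R_copper = L/(kA) = 0.00197/(391·32.6) = 1.546×10^-7 K/W
  R_conv,out = 1/(hA) = 1/(17.8·32.6) = 0.001723 K/W
ΣR = 1.546×10^-7 + 0.001723 = 0.001723 K/W
Q = ΔT/ΣR = (-28.3 °C − 16.4 °C)/0.001723 = -25900 W
(Negative Q ⇒ heat flows inward; heat gain = 25900 W.)

Q = 25.9 kW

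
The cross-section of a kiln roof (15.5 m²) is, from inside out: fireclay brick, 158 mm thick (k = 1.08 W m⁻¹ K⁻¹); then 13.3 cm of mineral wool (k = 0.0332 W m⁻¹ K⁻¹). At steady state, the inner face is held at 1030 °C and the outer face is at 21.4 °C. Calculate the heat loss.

Q = 3.76 kW

Resistance network (inner→outer):
  R_fireclay brick = L/(kA) = 0.158/(1.08·15.5) = 0.009438 K/W
  R_mineral wool = L/(kA) = 0.133/(0.0332·15.5) = 0.2585 K/W
ΣR = 0.009438 + 0.2585 = 0.2679 K/W
Q = ΔT/ΣR = (1030 °C − 21.4 °C)/0.2679 = 3760 W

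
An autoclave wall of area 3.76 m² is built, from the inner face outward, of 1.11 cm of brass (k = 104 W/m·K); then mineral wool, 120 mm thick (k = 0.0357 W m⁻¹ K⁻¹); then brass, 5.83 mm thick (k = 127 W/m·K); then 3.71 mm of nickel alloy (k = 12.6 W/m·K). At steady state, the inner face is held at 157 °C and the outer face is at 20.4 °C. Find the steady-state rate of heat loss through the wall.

Q = 153 W

Treat each layer as a resistance in series:
  R_brass = L/(kA) = 0.0111/(104·3.76) = 2.839×10^-5 K/W
  R_mineral wool = L/(kA) = 0.120/(0.0357·3.76) = 0.8940 K/W
  R_brass = L/(kA) = 0.00583/(127·3.76) = 1.221×10^-5 K/W
  R_nickel alloy = L/(kA) = 0.00371/(12.6·3.76) = 7.831×10^-5 K/W
ΣR = 2.839×10^-5 + 0.8940 + 1.221×10^-5 + 7.831×10^-5 = 0.8941 K/W
Q = ΔT/ΣR = (157 °C − 20.4 °C)/0.8941 = 153 W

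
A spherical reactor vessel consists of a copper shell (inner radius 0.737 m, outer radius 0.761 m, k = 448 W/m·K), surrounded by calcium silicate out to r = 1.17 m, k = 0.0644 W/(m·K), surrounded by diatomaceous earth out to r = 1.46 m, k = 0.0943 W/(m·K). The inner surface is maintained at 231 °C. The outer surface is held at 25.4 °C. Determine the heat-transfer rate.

Series thermal resistances, inner to outer:
  R_copper = (1/0.737 − 1/0.761)/(4πk) = 0.04279/(4π·448) = 7.601×10^-6 K/W
  R_calcium silicate = (1/0.761 − 1/1.17)/(4πk) = 0.4594/(4π·0.0644) = 0.5676 K/W
  R_diatomaceous earth = (1/1.17 − 1/1.46)/(4πk) = 0.1698/(4π·0.0943) = 0.1433 K/W
ΣR = 7.601×10^-6 + 0.5676 + 0.1433 = 0.7109 K/W
Q = ΔT/ΣR = (231 °C − 25.4 °C)/0.7109 = 289 W

Q = 289 W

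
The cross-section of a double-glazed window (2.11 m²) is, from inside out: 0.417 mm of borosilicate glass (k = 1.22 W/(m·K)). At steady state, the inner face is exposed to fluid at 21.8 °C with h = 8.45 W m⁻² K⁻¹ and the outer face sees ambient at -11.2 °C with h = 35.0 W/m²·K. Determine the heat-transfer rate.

Q = 473 W

Treat each layer as a resistance in series:
  R_conv,in = 1/(hA) = 1/(8.45·2.11) = 0.05609 K/W
  R_borosilicate glass = L/(kA) = 4.17×10^-4/(1.22·2.11) = 1.620×10^-4 K/W
  R_conv,out = 1/(hA) = 1/(35.0·2.11) = 0.01354 K/W
ΣR = 0.05609 + 1.620×10^-4 + 0.01354 = 0.06979 K/W
Q = ΔT/ΣR = (21.8 °C − -11.2 °C)/0.06979 = 473 W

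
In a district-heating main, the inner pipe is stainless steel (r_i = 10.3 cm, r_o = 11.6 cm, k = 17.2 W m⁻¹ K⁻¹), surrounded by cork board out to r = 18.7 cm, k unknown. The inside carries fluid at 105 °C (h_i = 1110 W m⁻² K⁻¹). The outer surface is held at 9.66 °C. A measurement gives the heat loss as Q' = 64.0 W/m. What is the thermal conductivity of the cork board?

ΣR = ΔT/Q' = |105 − 9.66|/64.0 = 1.490 m·K/W
Known resistances:
  R'_conv,in = 1/(2πr h) = 1/(2π·0.103·1110) = 0.001392 m·K/W
  R'_stainless steel = ln(0.116/0.103)/(2πk) = 0.1189/(2π·17.2) = 0.001100 m·K/W
R_cork board = ΣR − ΣR_known = 1.490 − 0.002492 = 1.488 m·K/W
ln(r₂/r₁)/(2πk) = 1.488 ⇒ k = 0.4775/(2π·1.488) = 0.0511 W/m·K

k = 0.0511 W/m·K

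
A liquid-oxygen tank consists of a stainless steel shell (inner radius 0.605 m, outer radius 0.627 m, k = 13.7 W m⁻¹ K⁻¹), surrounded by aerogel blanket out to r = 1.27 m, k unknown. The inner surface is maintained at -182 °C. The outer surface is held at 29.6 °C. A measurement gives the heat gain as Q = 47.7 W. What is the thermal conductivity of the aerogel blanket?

ΣR = ΔT/Q = |-182 − 29.6|/47.7 = 4.436 K/W
Known resistances:
  R_stainless steel = (1/0.605 − 1/0.627)/(4πk) = 0.05800/(4π·13.7) = 3.369×10^-4 K/W
R_aerogel blanket = ΣR − ΣR_known = 4.436 − 3.369×10^-4 = 4.436 K/W
(1/r₁−1/r₂)/(4πk) = 4.436 ⇒ k = 0.8075/(4π·4.436) = 0.0145 W/m·K

k = 0.0145 W/m·K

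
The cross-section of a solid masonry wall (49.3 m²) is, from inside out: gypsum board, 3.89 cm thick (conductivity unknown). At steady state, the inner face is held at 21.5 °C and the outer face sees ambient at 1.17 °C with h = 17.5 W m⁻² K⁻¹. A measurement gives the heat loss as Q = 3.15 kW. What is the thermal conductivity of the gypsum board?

ΣR = ΔT/Q = |21.5 − 1.17|/3150 = 0.006454 K/W
Known resistances:
  R_conv,out = 1/(hA) = 1/(17.5·49.3) = 0.001159 K/W
R_gypsum board = ΣR − ΣR_known = 0.006454 − 0.001159 = 0.005295 K/W
L/(kA) = 0.005295 ⇒ k = 0.0389/(0.005295·49.3) = 0.149 W/m·K

k = 0.149 W/m·K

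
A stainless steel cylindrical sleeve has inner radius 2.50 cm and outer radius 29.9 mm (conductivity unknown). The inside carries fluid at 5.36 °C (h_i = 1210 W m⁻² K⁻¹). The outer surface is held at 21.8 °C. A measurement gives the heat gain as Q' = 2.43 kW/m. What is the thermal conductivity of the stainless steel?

ΣR = ΔT/Q' = |5.36 − 21.8|/2430 = 0.006765 m·K/W
Known resistances:
  R'_conv,in = 1/(2πr h) = 1/(2π·0.0250·1210) = 0.005261 m·K/W
R_stainless steel = ΣR − ΣR_known = 0.006765 − 0.005261 = 0.001504 m·K/W
ln(r₂/r₁)/(2πk) = 0.001504 ⇒ k = 0.1790/(2π·0.001504) = 18.9 W/m·K

k = 18.9 W/m·K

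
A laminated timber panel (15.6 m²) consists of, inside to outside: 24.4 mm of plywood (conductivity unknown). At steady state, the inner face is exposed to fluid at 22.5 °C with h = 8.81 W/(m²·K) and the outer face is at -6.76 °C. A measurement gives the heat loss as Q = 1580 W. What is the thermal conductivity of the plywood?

k = 0.139 W/m·K

ΣR = ΔT/Q = |22.5 − -6.76|/1580 = 0.01852 K/W
Known resistances:
  R_conv,in = 1/(hA) = 1/(8.81·15.6) = 0.007276 K/W
R_plywood = ΣR − ΣR_known = 0.01852 − 0.007276 = 0.01124 K/W
L/(kA) = 0.01124 ⇒ k = 0.0244/(0.01124·15.6) = 0.139 W/m·K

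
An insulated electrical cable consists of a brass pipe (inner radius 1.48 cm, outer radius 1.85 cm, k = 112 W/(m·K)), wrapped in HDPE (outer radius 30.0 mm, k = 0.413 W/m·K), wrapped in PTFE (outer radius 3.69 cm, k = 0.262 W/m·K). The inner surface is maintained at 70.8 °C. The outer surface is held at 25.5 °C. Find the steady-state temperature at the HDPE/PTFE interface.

T = 43.7 °C

Treat each layer as a resistance in series:
  R'_brass = ln(0.0185/0.0148)/(2πk) = 0.2231/(2π·112) = 3.171×10^-4 m·K/W
  R'_HDPE = ln(0.0300/0.0185)/(2πk) = 0.4834/(2π·0.413) = 0.1863 m·K/W
  R'_PTFE = ln(0.0369/0.0300)/(2πk) = 0.2070/(2π·0.262) = 0.1258 m·K/W
ΣR = 3.171×10^-4 + 0.1863 + 0.1258 = 0.3124 m·K/W
Q' = ΔT/ΣR = (70.8 °C − 25.5 °C)/0.3124 = 145.0 W/m
From the inner boundary to the HDPE/PTFE interface, ΣR_partial = 0.1866 m·K/W.
T_interface = T_in − Q'·ΣR_partial = 70.8 °C − (145.0)(0.1866) = 43.7 °C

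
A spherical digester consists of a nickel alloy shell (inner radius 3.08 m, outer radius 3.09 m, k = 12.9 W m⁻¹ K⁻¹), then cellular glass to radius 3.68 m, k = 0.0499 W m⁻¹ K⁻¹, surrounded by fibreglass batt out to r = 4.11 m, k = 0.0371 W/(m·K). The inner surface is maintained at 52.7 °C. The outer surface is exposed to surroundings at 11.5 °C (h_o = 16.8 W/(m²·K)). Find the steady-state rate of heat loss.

Q = 286 W

Resistance network (inner→outer):
  R_nickel alloy = (1/3.08 − 1/3.09)/(4πk) = 0.001051/(4π·12.9) = 6.482×10^-6 K/W
  R_cellular glass = (1/3.09 − 1/3.68)/(4πk) = 0.05189/(4π·0.0499) = 0.08274 K/W
  R_fibreglass batt = (1/3.68 − 1/4.11)/(4πk) = 0.02843/(4π·0.0371) = 0.06098 K/W
  R_conv,out = 1/(4πr²h) = 1/(4π·4.11²·16.8) = 2.804×10^-4 K/W
ΣR = 6.482×10^-6 + 0.08274 + 0.06098 + 2.804×10^-4 = 0.1440 K/W
Q = ΔT/ΣR = (52.7 °C − 11.5 °C)/0.1440 = 286 W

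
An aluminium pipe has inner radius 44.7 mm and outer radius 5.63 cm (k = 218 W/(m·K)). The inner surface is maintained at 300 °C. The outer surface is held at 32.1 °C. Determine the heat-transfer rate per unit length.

Q' = 2πk·ΔT/ln(r₂/r₁) = 2π × 218 × 267.9 / ln(0.0563/0.0447) = 1.59×10^6 W/m

Q' = 1.59×10^6 W/m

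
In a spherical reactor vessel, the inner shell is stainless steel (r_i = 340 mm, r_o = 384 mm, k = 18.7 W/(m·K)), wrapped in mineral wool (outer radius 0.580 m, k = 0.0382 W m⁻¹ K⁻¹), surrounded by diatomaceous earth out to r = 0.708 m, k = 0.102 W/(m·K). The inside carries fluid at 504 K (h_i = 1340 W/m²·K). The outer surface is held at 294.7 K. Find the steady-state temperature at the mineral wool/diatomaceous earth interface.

T = 319.2 K

Treat each layer as a resistance in series:
  R_conv,in = 1/(4πr²h) = 1/(4π·0.340²·1340) = 5.137×10^-4 K/W
  R_stainless steel = (1/0.340 − 1/0.384)/(4πk) = 0.3370/(4π·18.7) = 0.001434 K/W
  R_mineral wool = (1/0.384 − 1/0.580)/(4πk) = 0.8800/(4π·0.0382) = 1.833 K/W
  R_diatomaceous earth = (1/0.580 − 1/0.708)/(4πk) = 0.3117/(4π·0.102) = 0.2432 K/W
ΣR = 5.137×10^-4 + 0.001434 + 1.833 + 0.2432 = 2.078 K/W
Q = ΔT/ΣR = (504 K − 294.7 K)/2.078 = 100.7 W
From the inner boundary to the mineral wool/diatomaceous earth interface, ΣR_partial = 1.835 K/W.
T_interface = T_in − Q·ΣR_partial = 504 K − (100.7)(1.835) = 319.2 K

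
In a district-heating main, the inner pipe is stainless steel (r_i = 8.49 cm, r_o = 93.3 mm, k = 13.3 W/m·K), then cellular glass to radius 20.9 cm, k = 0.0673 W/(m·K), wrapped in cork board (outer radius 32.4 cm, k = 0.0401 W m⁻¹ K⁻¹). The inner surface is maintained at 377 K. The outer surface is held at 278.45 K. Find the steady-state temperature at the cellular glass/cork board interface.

T = 325.5 K

Series thermal resistances, inner to outer:
  R'_stainless steel = ln(0.0933/0.0849)/(2πk) = 0.09435/(2π·13.3) = 0.001129 m·K/W
  R'_cellular glass = ln(0.209/0.0933)/(2πk) = 0.8065/(2π·0.0673) = 1.907 m·K/W
  R'_cork board = ln(0.324/0.209)/(2πk) = 0.4384/(2π·0.0401) = 1.740 m·K/W
ΣR = 0.001129 + 1.907 + 1.740 = 3.648 m·K/W
Q' = ΔT/ΣR = (377 K − 278.45 K)/3.648 = 27.01 W/m
From the inner boundary to the cellular glass/cork board interface, ΣR_partial = 1.908 m·K/W.
T_interface = T_in − Q'·ΣR_partial = 377 K − (27.01)(1.908) = 325.5 K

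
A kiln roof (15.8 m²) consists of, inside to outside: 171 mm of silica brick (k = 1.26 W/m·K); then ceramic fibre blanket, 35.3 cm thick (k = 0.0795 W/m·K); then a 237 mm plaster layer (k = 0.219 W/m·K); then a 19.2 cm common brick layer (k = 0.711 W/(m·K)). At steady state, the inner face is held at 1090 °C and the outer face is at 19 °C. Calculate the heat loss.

Resistance network (inner→outer):
  R_silica brick = L/(kA) = 0.171/(1.26·15.8) = 0.008590 K/W
  R_ceramic fibre blanket = L/(kA) = 0.353/(0.0795·15.8) = 0.2810 K/W
  R_plaster = L/(kA) = 0.237/(0.219·15.8) = 0.06849 K/W
  R_common brick = L/(kA) = 0.192/(0.711·15.8) = 0.01709 K/W
ΣR = 0.008590 + 0.2810 + 0.06849 + 0.01709 = 0.3752 K/W
Q = ΔT/ΣR = (1090 °C − 19 °C)/0.3752 = 2850 W

Q = 2850 W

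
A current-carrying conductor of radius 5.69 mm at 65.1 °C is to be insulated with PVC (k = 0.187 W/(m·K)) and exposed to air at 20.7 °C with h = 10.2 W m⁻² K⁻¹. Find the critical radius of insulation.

r_cr = 1.83 cm

For a cylinder, r_cr = k_ins/h = 0.187/10.2 = 0.0183 m = 1.83 cm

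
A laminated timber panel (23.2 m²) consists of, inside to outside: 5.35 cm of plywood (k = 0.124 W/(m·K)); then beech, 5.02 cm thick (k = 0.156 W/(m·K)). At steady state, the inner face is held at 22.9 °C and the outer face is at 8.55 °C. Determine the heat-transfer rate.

Q = 442 W

Treat each layer as a resistance in series:
  R_plywood = L/(kA) = 0.0535/(0.124·23.2) = 0.01860 K/W
  R_beech = L/(kA) = 0.0502/(0.156·23.2) = 0.01387 K/W
ΣR = 0.01860 + 0.01387 = 0.03247 K/W
Q = ΔT/ΣR = (22.9 °C − 8.55 °C)/0.03247 = 442 W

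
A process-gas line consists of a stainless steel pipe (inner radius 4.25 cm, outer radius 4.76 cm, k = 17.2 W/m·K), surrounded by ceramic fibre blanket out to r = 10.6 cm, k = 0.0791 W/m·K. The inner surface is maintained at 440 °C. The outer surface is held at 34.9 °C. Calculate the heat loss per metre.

Resistance network (inner→outer):
  R'_stainless steel = ln(0.0476/0.0425)/(2πk) = 0.1133/(2π·17.2) = 0.001049 m·K/W
  R'_ceramic fibre blanket = ln(0.106/0.0476)/(2πk) = 0.8006/(2π·0.0791) = 1.611 m·K/W
ΣR = 0.001049 + 1.611 = 1.612 m·K/W
Q' = ΔT/ΣR = (440 °C − 34.9 °C)/1.612 = 251 W/m

Q' = 251 W/m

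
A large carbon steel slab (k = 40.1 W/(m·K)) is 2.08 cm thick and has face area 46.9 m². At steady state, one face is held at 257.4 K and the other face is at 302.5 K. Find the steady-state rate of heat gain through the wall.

Q = kA·ΔT/L = 40.1 × 46.9 × |257.4 K − 302.5 K| / 0.0208 = 4.08×10^6 W

Q = 4080 kW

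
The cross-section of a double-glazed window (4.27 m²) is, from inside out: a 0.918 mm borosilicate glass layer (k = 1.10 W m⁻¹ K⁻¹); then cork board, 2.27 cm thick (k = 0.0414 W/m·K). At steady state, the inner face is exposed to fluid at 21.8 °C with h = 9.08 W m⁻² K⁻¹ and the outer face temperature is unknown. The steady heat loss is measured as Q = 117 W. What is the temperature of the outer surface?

Series resistances:
  R_conv,in = 1/(hA) = 1/(9.08·4.27) = 0.02579 K/W
  R_borosilicate glass = L/(kA) = 9.18×10^-4/(1.10·4.27) = 1.954×10^-4 K/W
  R_cork board = L/(kA) = 0.0227/(0.0414·4.27) = 0.1284 K/W
ΣR = 0.1544 K/W
ΔT = Q·ΣR = 117 × 0.1544 = 18.06 K
Heat flows outward, so T_out = T_in − ΔT = 21.8 − 18.06 = 3.74 °C

T_out = 3.74 °C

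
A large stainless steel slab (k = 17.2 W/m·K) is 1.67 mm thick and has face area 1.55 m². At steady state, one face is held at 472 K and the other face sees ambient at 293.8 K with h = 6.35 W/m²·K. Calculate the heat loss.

Treat each layer as a resistance in series:
  R_stainless steel = L/(kA) = 0.00167/(17.2·1.55) = 6.264×10^-5 K/W
  R_conv,out = 1/(hA) = 1/(6.35·1.55) = 0.1016 K/W
ΣR = 6.264×10^-5 + 0.1016 = 0.1017 K/W
Q = ΔT/ΣR = (472 K − 293.8 K)/0.1017 = 1750 W

Q = 1750 W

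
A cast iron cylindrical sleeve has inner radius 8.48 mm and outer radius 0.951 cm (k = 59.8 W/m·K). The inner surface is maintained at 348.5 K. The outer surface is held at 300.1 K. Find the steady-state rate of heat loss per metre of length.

Q' = 2πk·ΔT/ln(r₂/r₁) = 2π × 59.8 × 48.4 / ln(0.00951/0.00848) = 1.59×10^5 W/m

Q' = 1.59×10^5 W/m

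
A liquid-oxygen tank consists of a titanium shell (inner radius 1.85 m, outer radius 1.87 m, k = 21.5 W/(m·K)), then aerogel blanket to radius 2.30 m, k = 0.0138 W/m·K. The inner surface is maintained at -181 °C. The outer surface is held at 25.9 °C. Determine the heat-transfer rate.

Series thermal resistances, inner to outer:
  R_titanium = (1/1.85 − 1/1.87)/(4πk) = 0.005781/(4π·21.5) = 2.140×10^-5 K/W
  R_aerogel blanket = (1/1.87 − 1/2.30)/(4πk) = 0.09998/(4π·0.0138) = 0.5765 K/W
ΣR = 2.140×10^-5 + 0.5765 = 0.5765 K/W
Q = ΔT/ΣR = (-181 °C − 25.9 °C)/0.5765 = -359 W
(Negative Q ⇒ heat flows inward; heat gain = 359 W.)

Q = 359 W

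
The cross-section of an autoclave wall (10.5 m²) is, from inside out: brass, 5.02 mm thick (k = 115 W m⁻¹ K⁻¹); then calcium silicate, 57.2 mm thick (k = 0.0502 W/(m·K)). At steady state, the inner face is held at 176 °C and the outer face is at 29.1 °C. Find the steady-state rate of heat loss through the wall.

Q = 1350 W

Resistance network (inner→outer):
  R_brass = L/(kA) = 0.00502/(115·10.5) = 4.157×10^-6 K/W
  R_calcium silicate = L/(kA) = 0.0572/(0.0502·10.5) = 0.1085 K/W
ΣR = 4.157×10^-6 + 0.1085 = 0.1085 K/W
Q = ΔT/ΣR = (176 °C − 29.1 °C)/0.1085 = 1350 W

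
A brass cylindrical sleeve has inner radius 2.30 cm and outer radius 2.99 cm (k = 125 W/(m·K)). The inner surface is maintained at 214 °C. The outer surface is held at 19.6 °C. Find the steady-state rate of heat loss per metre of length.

Q' = 582 kW/m

Q' = 2πk·ΔT/ln(r₂/r₁) = 2π × 125 × 194.4 / ln(0.0299/0.0230) = 5.82×10^5 W/m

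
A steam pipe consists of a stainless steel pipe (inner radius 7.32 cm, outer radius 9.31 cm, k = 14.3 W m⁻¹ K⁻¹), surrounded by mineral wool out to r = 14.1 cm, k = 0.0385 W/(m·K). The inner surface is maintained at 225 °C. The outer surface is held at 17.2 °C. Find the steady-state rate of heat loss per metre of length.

Q' = 121 W/m

Resistance network (inner→outer):
  R'_stainless steel = ln(0.0931/0.0732)/(2πk) = 0.2405/(2π·14.3) = 0.002676 m·K/W
  R'_mineral wool = ln(0.141/0.0931)/(2πk) = 0.4151/(2π·0.0385) = 1.716 m·K/W
ΣR = 0.002676 + 1.716 = 1.719 m·K/W
Q' = ΔT/ΣR = (225 °C − 17.2 °C)/1.719 = 121 W/m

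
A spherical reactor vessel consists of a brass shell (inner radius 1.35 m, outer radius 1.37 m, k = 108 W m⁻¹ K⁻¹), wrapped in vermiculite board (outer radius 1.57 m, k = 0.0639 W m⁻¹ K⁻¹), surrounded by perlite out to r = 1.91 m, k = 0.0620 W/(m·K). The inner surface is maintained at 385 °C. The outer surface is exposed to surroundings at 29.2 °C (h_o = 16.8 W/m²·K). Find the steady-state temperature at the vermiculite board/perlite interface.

Series thermal resistances, inner to outer:
  R_brass = (1/1.35 − 1/1.37)/(4πk) = 0.01081/(4π·108) = 7.968×10^-6 K/W
  R_vermiculite board = (1/1.37 − 1/1.57)/(4πk) = 0.09298/(4π·0.0639) = 0.1158 K/W
  R_perlite = (1/1.57 − 1/1.91)/(4πk) = 0.1134/(4π·0.0620) = 0.1455 K/W
  R_conv,out = 1/(4πr²h) = 1/(4π·1.91²·16.8) = 0.001298 K/W
ΣR = 7.968×10^-6 + 0.1158 + 0.1455 + 0.001298 = 0.2626 K/W
Q = ΔT/ΣR = (385 °C − 29.2 °C)/0.2626 = 1355 W
From the inner boundary to the vermiculite board/perlite interface, ΣR_partial = 0.1158 K/W.
T_interface = T_in − Q·ΣR_partial = 385 °C − (1355)(0.1158) = 228 °C

T = 228 °C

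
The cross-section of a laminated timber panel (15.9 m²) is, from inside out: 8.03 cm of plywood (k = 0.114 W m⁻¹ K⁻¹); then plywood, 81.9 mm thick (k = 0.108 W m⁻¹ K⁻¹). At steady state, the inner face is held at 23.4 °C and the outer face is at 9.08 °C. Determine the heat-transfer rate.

Series thermal resistances, inner to outer:
  R_plywood = L/(kA) = 0.0803/(0.114·15.9) = 0.04430 K/W
  R_plywood = L/(kA) = 0.0819/(0.108·15.9) = 0.04769 K/W
ΣR = 0.04430 + 0.04769 = 0.09199 K/W
Q = ΔT/ΣR = (23.4 °C − 9.08 °C)/0.09199 = 156 W

Q = 156 W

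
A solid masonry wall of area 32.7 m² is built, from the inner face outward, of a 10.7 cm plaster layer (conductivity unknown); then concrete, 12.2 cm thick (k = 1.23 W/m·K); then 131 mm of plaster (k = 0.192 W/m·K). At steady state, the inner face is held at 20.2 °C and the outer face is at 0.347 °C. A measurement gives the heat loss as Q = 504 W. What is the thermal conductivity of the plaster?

ΣR = ΔT/Q = |20.2 − 0.347|/504 = 0.03939 K/W
Known resistances:
  R_concrete = L/(kA) = 0.122/(1.23·32.7) = 0.003033 K/W
  R_plaster = L/(kA) = 0.131/(0.192·32.7) = 0.02087 K/W
R_plaster = ΣR − ΣR_known = 0.03939 − 0.02390 = 0.01549 K/W
L/(kA) = 0.01549 ⇒ k = 0.107/(0.01549·32.7) = 0.211 W/m·K

k = 0.211 W/m·K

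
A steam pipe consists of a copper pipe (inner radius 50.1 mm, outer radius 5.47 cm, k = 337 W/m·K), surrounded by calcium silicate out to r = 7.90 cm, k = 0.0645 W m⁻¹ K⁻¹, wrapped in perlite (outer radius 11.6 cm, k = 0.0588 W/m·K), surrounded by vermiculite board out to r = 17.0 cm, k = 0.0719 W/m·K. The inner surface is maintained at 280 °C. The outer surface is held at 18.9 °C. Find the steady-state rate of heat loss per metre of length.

Q' = 93.5 W/m

Series thermal resistances, inner to outer:
  R'_copper = ln(0.0547/0.0501)/(2πk) = 0.08784/(2π·337) = 4.149×10^-5 m·K/W
  R'_calcium silicate = ln(0.0790/0.0547)/(2πk) = 0.3676/(2π·0.0645) = 0.9070 m·K/W
  R'_perlite = ln(0.116/0.0790)/(2πk) = 0.3841/(2π·0.0588) = 1.040 m·K/W
  R'_vermiculite board = ln(0.170/0.116)/(2πk) = 0.3822/(2π·0.0719) = 0.8460 m·K/W
ΣR = 4.149×10^-5 + 0.9070 + 1.040 + 0.8460 = 2.793 m·K/W
Q' = ΔT/ΣR = (280 °C − 18.9 °C)/2.793 = 93.5 W/m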